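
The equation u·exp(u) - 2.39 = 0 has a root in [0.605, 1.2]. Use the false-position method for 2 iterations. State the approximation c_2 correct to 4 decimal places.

0.9243

f(0.605000) = -1.282092, f(1.200000) = 1.594140
step 1: c = 0.870224, f(c) = -0.312389 < 0 → new bracket [0.870224, 1.200000]
step 2: c = 0.924258, f(c) = -0.060871 < 0 → new bracket [0.924258, 1.200000]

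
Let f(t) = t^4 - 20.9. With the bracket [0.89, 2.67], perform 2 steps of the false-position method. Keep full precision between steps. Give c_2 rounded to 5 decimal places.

False-position update: c = (a·f(b) − b·f(a))/(f(b) − f(a)); replace the endpoint whose sign matches f(c).
f(0.890000) = -20.272578, f(2.670000) = 29.921215
step 1: c = 1.608917, f(c) = -14.199072 < 0 → new bracket [1.608917, 2.670000]
step 2: c = 1.950402, f(c) = -6.429075 < 0 → new bracket [1.950402, 2.670000]

1.95040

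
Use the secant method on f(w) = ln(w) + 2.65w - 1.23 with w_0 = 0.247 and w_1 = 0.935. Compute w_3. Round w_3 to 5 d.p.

f(w_0) = -1.973817, f(w_1) = 1.180541
w_2 = 0.935000 - (1.180541)·(0.935000 - 0.247000)/(1.180541 - (-1.973817)) = 0.677511; f(w_2) = 0.176075
w_3 = 0.677511 - (0.176075)·(0.677511 - 0.935000)/(0.176075 - (1.180541)) = 0.632375; f(w_3) = -0.012478

0.63238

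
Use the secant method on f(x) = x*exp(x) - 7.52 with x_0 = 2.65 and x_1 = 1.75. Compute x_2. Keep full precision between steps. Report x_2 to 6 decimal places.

Secant update: x_(k+1) = x_k − f(x_k)·(x_k − x_(k-1))/(f(x_k) − f(x_(k-1))).
f(x_0) = 29.988202, f(x_1) = 2.550555
x_2 = 1.750000 - (2.550555)·(1.750000 - 2.650000)/(2.550555 - (29.988202)) = 1.666338; f(x_2) = 1.299505

1.666338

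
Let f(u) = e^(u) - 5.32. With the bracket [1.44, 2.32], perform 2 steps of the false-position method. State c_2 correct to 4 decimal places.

1.6513

f(1.440000) = -1.099304, f(2.320000) = 4.855674
step 1: c = 1.602450, f(c) = -0.354817 < 0 → new bracket [1.602450, 2.320000]
step 2: c = 1.651313, f(c) = -0.106179 < 0 → new bracket [1.651313, 2.320000]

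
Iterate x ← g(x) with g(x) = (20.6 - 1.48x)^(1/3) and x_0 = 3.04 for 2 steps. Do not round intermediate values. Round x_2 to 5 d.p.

2.56435

x_1 = g(3.040000) = 2.525123
x_2 = g(2.525123) = 2.564347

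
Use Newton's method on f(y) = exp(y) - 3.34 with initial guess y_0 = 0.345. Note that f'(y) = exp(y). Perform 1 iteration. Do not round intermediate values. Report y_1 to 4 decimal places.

1.7105

y_0 = 0.345000: f = -1.928010, f' = 1.411990 → y_1 = 0.345000 - (-1.928010)/(1.411990) = 1.710456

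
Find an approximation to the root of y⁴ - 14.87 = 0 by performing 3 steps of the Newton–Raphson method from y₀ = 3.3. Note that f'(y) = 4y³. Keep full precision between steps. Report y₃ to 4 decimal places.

y_0 = 3.300000: f = 103.722100, f' = 143.748000 → y_1 = 3.300000 - (103.722100)/(143.748000) = 2.578445
y_1 = 2.578445: f = 29.330933, f' = 68.569908 → y_2 = 2.578445 - (29.330933)/(68.569908) = 2.150693
y_2 = 2.150693: f = 6.525055, f' = 39.791934 → y_3 = 2.150693 - (6.525055)/(39.791934) = 1.986713

1.9867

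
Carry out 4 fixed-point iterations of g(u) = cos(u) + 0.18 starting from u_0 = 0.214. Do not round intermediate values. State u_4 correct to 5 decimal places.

u_1 = g(0.214000) = 1.157189
u_2 = g(1.157189) = 0.581915
u_3 = g(0.581915) = 1.015412
u_4 = g(1.015412) = 0.707270

0.70727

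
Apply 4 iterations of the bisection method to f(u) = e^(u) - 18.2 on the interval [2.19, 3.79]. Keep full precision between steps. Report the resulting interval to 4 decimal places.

[2.8900, 2.9900]

f(2.190000) = -9.264787, f(3.790000) = 26.056400 (opposite signs)
step 1: m = 2.990000, f(m) = 1.685682 > 0 → root in [2.190000, 2.990000]
step 2: m = 2.590000, f(m) = -4.870228 < 0 → root in [2.590000, 2.990000]
step 3: m = 2.790000, f(m) = -1.918980 < 0 → root in [2.790000, 2.990000]
step 4: m = 2.890000, f(m) = -0.206690 < 0 → root in [2.890000, 2.990000]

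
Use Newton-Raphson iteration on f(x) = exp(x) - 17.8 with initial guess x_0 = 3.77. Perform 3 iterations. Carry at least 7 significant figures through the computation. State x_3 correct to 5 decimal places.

2.88003

Newton update: x ← x − f(x)/f'(x).
f'(x) = exp(x)
x_0 = 3.770000: f = 25.580065, f' = 43.380065 → x_1 = 3.770000 - (25.580065)/(43.380065) = 3.180327
x_1 = 3.180327: f = 6.254612, f' = 24.054612 → x_2 = 3.180327 - (6.254612)/(24.054612) = 2.920310
x_2 = 2.920310: f = 0.747028, f' = 18.547028 → x_3 = 2.920310 - (0.747028)/(18.547028) = 2.880032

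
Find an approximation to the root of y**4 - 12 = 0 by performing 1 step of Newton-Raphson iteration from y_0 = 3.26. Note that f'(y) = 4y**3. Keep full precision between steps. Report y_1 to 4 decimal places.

y_0 = 3.260000: f = 100.945882, f' = 138.583904 → y_1 = 3.260000 - (100.945882)/(138.583904) = 2.531590

2.5316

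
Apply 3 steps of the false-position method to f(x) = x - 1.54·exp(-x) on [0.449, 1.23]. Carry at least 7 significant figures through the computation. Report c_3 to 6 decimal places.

f(0.449000) = -0.533930, f(1.230000) = 0.779869
step 1: c = 0.766399, f(c) = 0.050787 > 0 → new bracket [0.449000, 0.766399]
step 2: c = 0.738831, f(c) = 0.003216 > 0 → new bracket [0.449000, 0.738831]
step 3: c = 0.737096, f(c) = 0.000203 > 0 → new bracket [0.449000, 0.737096]

0.737096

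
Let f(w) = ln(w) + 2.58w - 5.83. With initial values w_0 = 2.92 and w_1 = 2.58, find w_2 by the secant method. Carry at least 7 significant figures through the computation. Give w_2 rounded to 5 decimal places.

f(w_0) = 2.775184, f(w_1) = 1.774189
w_2 = 2.580000 - (1.774189)·(2.580000 - 2.920000)/(1.774189 - (2.775184)) = 1.977375; f(w_2) = -0.046603

1.97737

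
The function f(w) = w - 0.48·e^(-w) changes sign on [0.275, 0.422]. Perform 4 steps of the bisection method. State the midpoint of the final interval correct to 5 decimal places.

0.34391

f(0.275000) = -0.089595, f(0.422000) = 0.107248 (opposite signs)
step 1: m = 0.348500, f(m) = 0.009742 > 0 → root in [0.275000, 0.348500]
step 2: m = 0.311750, f(m) = -0.039689 < 0 → root in [0.311750, 0.348500]
step 3: m = 0.330125, f(m) = -0.014915 < 0 → root in [0.330125, 0.348500]
step 4: m = 0.339313, f(m) = -0.002572 < 0 → root in [0.339313, 0.348500]
Midpoint of [0.339313, 0.348500] = 0.343906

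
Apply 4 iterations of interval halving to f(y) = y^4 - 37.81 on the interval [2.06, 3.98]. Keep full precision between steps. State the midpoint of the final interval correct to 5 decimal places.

2.48000

f(2.060000) = -19.801859, f(3.980000) = 213.108272 (opposite signs)
step 1: m = 3.020000, f(m) = 45.371696 > 0 → root in [2.060000, 3.020000]
step 2: m = 2.540000, f(m) = 3.813143 > 0 → root in [2.060000, 2.540000]
step 3: m = 2.300000, f(m) = -9.825900 < 0 → root in [2.300000, 2.540000]
step 4: m = 2.420000, f(m) = -3.512579 < 0 → root in [2.420000, 2.540000]
Midpoint of [2.420000, 2.540000] = 2.480000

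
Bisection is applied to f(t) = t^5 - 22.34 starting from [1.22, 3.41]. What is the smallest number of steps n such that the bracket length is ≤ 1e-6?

Initial width b − a = 3.41 − 1.22 = 2.190000.
After n steps the width is (b−a)/2^n; need (b−a)/2^n ≤ 1e-6.
So n ≥ log₂(2.190000/1e-6) = log₂(2190000.0000) ≈ 21.0625.
Hence n = 22.

22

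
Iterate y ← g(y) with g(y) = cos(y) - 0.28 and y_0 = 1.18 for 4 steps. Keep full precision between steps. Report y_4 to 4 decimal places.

0.6092

y_1 = g(1.180000) = 0.100925
y_2 = g(0.100925) = 0.714911
y_3 = g(0.714911) = 0.475151
y_4 = g(0.475151) = 0.609224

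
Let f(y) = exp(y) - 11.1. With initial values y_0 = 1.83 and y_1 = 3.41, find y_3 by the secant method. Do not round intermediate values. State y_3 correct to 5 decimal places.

Secant update: y_(k+1) = y_k − f(y_k)·(y_k − y_(k-1))/(f(y_k) − f(y_(k-1))).
f(y_0) = -4.866113, f(y_1) = 19.165244
y_2 = 3.410000 - (19.165244)·(3.410000 - 1.830000)/(19.165244 - (-4.866113)) = 2.149934; f(y_2) = -2.515704
y_3 = 2.149934 - (-2.515704)·(2.149934 - 3.410000)/(-2.515704 - (19.165244)) = 2.296144; f(y_3) = -1.164208

2.29614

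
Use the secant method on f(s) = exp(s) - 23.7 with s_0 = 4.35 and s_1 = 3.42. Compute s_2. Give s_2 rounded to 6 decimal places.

3.283810

f(s_0) = 53.778463, f(s_1) = 6.869415
s_2 = 3.420000 - (6.869415)·(3.420000 - 4.350000)/(6.869415 - (53.778463)) = 3.283810; f(s_2) = 2.977212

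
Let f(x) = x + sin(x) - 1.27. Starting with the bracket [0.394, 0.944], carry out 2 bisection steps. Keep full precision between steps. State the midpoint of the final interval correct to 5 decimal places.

f(0.394000) = -0.492115, f(0.944000) = 0.483911 (opposite signs)
step 1: m = 0.669000, f(m) = 0.019202 > 0 → root in [0.394000, 0.669000]
step 2: m = 0.531500, f(m) = -0.231673 < 0 → root in [0.531500, 0.669000]
Midpoint of [0.531500, 0.669000] = 0.600250

0.60025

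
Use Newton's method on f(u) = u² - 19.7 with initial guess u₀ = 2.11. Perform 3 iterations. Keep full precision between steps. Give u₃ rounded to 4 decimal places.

4.4407

f'(u) = 2u
u_0 = 2.110000: f = -15.247900, f' = 4.220000 → u_1 = 2.110000 - (-15.247900)/(4.220000) = 5.723246
u_1 = 5.723246: f = 13.055550, f' = 11.446493 → u_2 = 5.723246 - (13.055550)/(11.446493) = 4.582674
u_2 = 4.582674: f = 1.300905, f' = 9.165349 → u_3 = 4.582674 - (1.300905)/(9.165349) = 4.440737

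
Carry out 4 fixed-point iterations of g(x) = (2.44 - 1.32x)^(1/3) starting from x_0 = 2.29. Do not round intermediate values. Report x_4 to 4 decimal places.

x_1 = g(2.290000) = -0.835295
x_2 = g(-0.835295) = 1.524428
x_3 = g(1.524428) = 0.753468
x_4 = g(0.753468) = 1.130659

1.1307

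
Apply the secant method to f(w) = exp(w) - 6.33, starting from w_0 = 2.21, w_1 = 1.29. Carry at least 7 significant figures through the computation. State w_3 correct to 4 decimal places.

1.8771

f(w_0) = 2.785716, f(w_1) = -2.697213
w_2 = 1.290000 - (-2.697213)·(1.290000 - 2.210000)/(-2.697213 - (2.785716)) = 1.742575; f(w_2) = -0.617968
w_3 = 1.742575 - (-0.617968)·(1.742575 - 1.290000)/(-0.617968 - (-2.697213)) = 1.877084; f(w_3) = 0.204420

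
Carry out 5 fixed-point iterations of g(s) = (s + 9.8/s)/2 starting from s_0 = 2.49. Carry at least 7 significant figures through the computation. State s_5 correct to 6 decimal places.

3.130495

s_1 = g(2.490000) = 3.212871
s_2 = g(3.212871) = 3.131551
s_3 = g(3.131551) = 3.130495
s_4 = g(3.130495) = 3.130495
s_5 = g(3.130495) = 3.130495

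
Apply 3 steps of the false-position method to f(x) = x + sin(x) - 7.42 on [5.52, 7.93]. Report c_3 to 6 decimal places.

f(5.520000) = -2.591227, f(7.930000) = 1.507112
step 1: c = 7.043753, f(c) = 0.313086 > 0 → new bracket [5.520000, 7.043753]
step 2: c = 6.879492, f(c) = 0.021082 > 0 → new bracket [5.520000, 6.879492]
step 3: c = 6.868520, f(c) = 0.000999 > 0 → new bracket [5.520000, 6.868520]

6.868520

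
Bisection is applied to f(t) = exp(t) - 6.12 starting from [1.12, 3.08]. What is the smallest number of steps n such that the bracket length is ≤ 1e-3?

Initial width b − a = 3.08 − 1.12 = 1.960000.
After n steps the width is (b−a)/2^n; need (b−a)/2^n ≤ 1e-3.
So n ≥ log₂(1.960000/1e-3) = log₂(1960.0000) ≈ 10.9366.
Hence n = 11.

11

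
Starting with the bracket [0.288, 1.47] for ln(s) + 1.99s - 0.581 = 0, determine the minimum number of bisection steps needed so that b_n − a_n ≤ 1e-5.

Initial width b − a = 1.47 − 0.288 = 1.182000.
After n steps the width is (b−a)/2^n; need (b−a)/2^n ≤ 1e-5.
So n ≥ log₂(1.182000/1e-5) = log₂(118200.0000) ≈ 16.8509.
Hence n = 17.

17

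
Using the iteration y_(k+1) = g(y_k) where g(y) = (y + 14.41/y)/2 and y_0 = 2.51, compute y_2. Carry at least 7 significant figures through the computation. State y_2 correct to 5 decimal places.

y_1 = g(2.510000) = 4.125518
y_2 = g(4.125518) = 3.809206

3.80921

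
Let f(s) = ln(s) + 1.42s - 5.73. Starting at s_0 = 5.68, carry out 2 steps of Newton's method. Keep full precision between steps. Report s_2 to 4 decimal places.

f'(s) = 1/s + 1.42
s_0 = 5.680000: f = 4.072551, f' = 1.596056 → s_1 = 5.680000 - (4.072551)/(1.596056) = 3.128366
s_1 = 3.128366: f = -0.147209, f' = 1.739656 → s_2 = 3.128366 - (-0.147209)/(1.739656) = 3.212986

3.2130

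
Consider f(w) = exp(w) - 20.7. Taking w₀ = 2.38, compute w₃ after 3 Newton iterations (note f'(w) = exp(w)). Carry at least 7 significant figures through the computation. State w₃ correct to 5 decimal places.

w_0 = 2.380000: f = -9.895097, f' = 10.804903 → w_1 = 2.380000 - (-9.895097)/(10.804903) = 3.295797
w_1 = 3.295797: f = 6.298922, f' = 26.998922 → w_2 = 3.295797 - (6.298922)/(26.998922) = 3.062494
w_2 = 3.062494: f = 0.680819, f' = 21.380819 → w_3 = 3.062494 - (0.680819)/(21.380819) = 3.030652

3.03065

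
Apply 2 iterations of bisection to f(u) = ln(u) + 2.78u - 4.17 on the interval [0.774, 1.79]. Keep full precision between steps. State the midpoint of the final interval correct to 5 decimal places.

1.40900

f(0.774000) = -2.274463, f(1.790000) = 1.388416 (opposite signs)
step 1: m = 1.282000, f(m) = -0.357619 < 0 → root in [1.282000, 1.790000]
step 2: m = 1.536000, f(m) = 0.529262 > 0 → root in [1.282000, 1.536000]
Midpoint of [1.282000, 1.536000] = 1.409000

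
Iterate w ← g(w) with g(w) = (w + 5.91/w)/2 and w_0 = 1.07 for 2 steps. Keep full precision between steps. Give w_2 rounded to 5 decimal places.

w_1 = g(1.070000) = 3.296682
w_2 = g(3.296682) = 2.544697

2.54470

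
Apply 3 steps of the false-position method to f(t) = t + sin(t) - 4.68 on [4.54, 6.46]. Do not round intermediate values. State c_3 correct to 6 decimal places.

f(4.540000) = -1.125178, f(6.460000) = 1.955895
step 1: c = 5.241165, f(c) = -0.302260 < 0 → new bracket [5.241165, 6.460000]
step 2: c = 5.404309, f(c) = -0.045713 < 0 → new bracket [5.404309, 6.460000]
step 3: c = 5.428419, f(c) = -0.005998 < 0 → new bracket [5.428419, 6.460000]

5.428419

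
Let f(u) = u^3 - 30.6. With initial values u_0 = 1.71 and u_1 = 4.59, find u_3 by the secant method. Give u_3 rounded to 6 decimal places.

2.891902

f(u_0) = -25.599789, f(u_1) = 66.102579
u_2 = 4.590000 - (66.102579)·(4.590000 - 1.710000)/(66.102579 - (-25.599789)) = 2.513986; f(u_2) = -14.711298
u_3 = 2.513986 - (-14.711298)·(2.513986 - 4.590000)/(-14.711298 - (66.102579)) = 2.891902; f(u_3) = -6.414747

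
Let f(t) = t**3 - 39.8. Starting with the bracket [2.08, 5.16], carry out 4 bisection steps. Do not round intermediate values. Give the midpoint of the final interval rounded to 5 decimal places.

3.33125

f(2.080000) = -30.801088, f(5.160000) = 97.588096 (opposite signs)
step 1: m = 3.620000, f(m) = 7.637928 > 0 → root in [2.080000, 3.620000]
step 2: m = 2.850000, f(m) = -16.650875 < 0 → root in [2.850000, 3.620000]
step 3: m = 3.235000, f(m) = -5.944997 < 0 → root in [3.235000, 3.620000]
step 4: m = 3.427500, f(m) = 0.465435 > 0 → root in [3.235000, 3.427500]
Midpoint of [3.235000, 3.427500] = 3.331250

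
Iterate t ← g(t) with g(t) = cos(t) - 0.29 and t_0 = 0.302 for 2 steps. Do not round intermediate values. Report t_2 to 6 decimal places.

0.497075

t_1 = g(0.302000) = 0.664744
t_2 = g(0.664744) = 0.497075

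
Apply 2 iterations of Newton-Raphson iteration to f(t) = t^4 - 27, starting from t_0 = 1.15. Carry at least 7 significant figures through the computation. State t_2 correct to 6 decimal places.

4.020872

Newton update: t ← t − f(t)/f'(t).
f'(t) = 4t^3
t_0 = 1.150000: f = -25.250994, f' = 6.083500 → t_1 = 1.150000 - (-25.250994)/(6.083500) = 5.300735
t_1 = 5.300735: f = 762.485633, f' = 595.755643 → t_2 = 5.300735 - (762.485633)/(595.755643) = 4.020872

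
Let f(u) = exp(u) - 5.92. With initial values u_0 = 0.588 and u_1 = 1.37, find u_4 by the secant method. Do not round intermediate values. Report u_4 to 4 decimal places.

Secant update: u_(k+1) = u_k − f(u_k)·(u_k − u_(k-1))/(f(u_k) − f(u_(k-1))).
f(u_0) = -4.119616, f(u_1) = -1.984649
u_2 = 1.370000 - (-1.984649)·(1.370000 - 0.588000)/(-1.984649 - (-4.119616)) = 2.096941; f(u_2) = 2.221231
u_3 = 2.096941 - (2.221231)·(2.096941 - 1.370000)/(2.221231 - (-1.984649)) = 1.713025; f(u_3) = -0.374286
u_4 = 1.713025 - (-0.374286)·(1.713025 - 2.096941)/(-0.374286 - (2.221231)) = 1.768388; f(u_4) = -0.058603

1.7684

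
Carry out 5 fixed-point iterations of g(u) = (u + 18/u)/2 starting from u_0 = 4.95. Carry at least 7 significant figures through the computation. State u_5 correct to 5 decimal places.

u_1 = g(4.950000) = 4.293182
u_2 = g(4.293182) = 4.242938
u_3 = g(4.242938) = 4.242641
u_4 = g(4.242641) = 4.242641
u_5 = g(4.242641) = 4.242641

4.24264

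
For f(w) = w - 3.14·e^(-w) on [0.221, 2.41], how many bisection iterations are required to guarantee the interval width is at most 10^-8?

28

Initial width b − a = 2.41 − 0.221 = 2.189000.
After n steps the width is (b−a)/2^n; need (b−a)/2^n ≤ 10^-8.
So n ≥ log₂(2.189000/10^-8) = log₂(218900000.0000) ≈ 27.7057.
Hence n = 28.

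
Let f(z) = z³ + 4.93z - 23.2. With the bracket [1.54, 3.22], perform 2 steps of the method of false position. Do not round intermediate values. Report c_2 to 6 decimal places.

2.226692

f(1.540000) = -11.955536, f(3.220000) = 26.060848
step 1: c = 2.068333, f(c) = -4.154791 < 0 → new bracket [2.068333, 3.220000]
step 2: c = 2.226692, f(c) = -1.182112 < 0 → new bracket [2.226692, 3.220000]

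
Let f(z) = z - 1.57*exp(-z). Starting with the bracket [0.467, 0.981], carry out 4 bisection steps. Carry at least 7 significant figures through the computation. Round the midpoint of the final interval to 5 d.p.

0.74006

f(0.467000) = -0.517202, f(0.981000) = 0.392351 (opposite signs)
step 1: m = 0.724000, f(m) = -0.037150 < 0 → root in [0.724000, 0.981000]
step 2: m = 0.852500, f(m) = 0.183134 > 0 → root in [0.724000, 0.852500]
step 3: m = 0.788250, f(m) = 0.074466 > 0 → root in [0.724000, 0.788250]
step 4: m = 0.756125, f(m) = 0.019038 > 0 → root in [0.724000, 0.756125]
Midpoint of [0.724000, 0.756125] = 0.740062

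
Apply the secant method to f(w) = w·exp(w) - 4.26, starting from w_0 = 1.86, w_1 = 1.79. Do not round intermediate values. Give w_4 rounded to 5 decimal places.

Secant update: w_(k+1) = w_k − f(w_k)·(w_k − w_(k-1))/(f(w_k) − f(w_(k-1))).
f(w_0) = 7.688150, f(w_1) = 6.461120
w_2 = 1.790000 - (6.461120)·(1.790000 - 1.860000)/(6.461120 - (7.688150)) = 1.421404; f(w_2) = 1.628783
w_3 = 1.421404 - (1.628783)·(1.421404 - 1.790000)/(1.628783 - (6.461120)) = 1.297166; f(w_3) = 0.486213
w_4 = 1.297166 - (0.486213)·(1.297166 - 1.421404)/(0.486213 - (1.628783)) = 1.244297; f(w_4) = 0.058322

1.24430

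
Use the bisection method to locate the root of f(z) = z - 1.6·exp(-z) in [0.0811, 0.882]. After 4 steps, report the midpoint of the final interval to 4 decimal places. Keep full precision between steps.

f(0.081100) = -1.394262, f(0.882000) = 0.219673 (opposite signs)
step 1: m = 0.481550, f(m) = -0.506970 < 0 → root in [0.481550, 0.882000]
step 2: m = 0.681775, f(m) = -0.127375 < 0 → root in [0.681775, 0.882000]
step 3: m = 0.781888, f(m) = 0.049821 > 0 → root in [0.681775, 0.781888]
step 4: m = 0.731831, f(m) = -0.037812 < 0 → root in [0.731831, 0.781888]
Midpoint of [0.731831, 0.781888] = 0.756859

0.7569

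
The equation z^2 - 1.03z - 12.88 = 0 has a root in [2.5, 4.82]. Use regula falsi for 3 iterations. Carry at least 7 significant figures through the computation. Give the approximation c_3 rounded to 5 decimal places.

4.13930

f(2.500000) = -9.205000, f(4.820000) = 5.387800
step 1: c = 3.963434, f(c) = -1.253528 < 0 → new bracket [3.963434, 4.820000]
step 2: c = 4.125108, f(c) = -0.112346 < 0 → new bracket [4.125108, 4.820000]
step 3: c = 4.139302, f(c) = -0.009662 < 0 → new bracket [4.139302, 4.820000]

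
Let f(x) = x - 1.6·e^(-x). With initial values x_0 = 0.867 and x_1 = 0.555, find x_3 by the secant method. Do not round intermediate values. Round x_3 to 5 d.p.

f(x_0) = 0.194664, f(x_1) = -0.363516
x_2 = 0.555000 - (-0.363516)·(0.555000 - 0.867000)/(-0.363516 - (0.194664)) = 0.758191; f(x_2) = 0.008570
x_3 = 0.758191 - (0.008570)·(0.758191 - 0.555000)/(0.008570 - (-0.363516)) = 0.753511; f(x_3) = 0.000374

0.75351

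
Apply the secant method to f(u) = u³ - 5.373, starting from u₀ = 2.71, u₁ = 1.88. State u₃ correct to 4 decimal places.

1.7548

f(u_0) = 14.529511, f(u_1) = 1.271672
u_2 = 1.880000 - (1.271672)·(1.880000 - 2.710000)/(1.271672 - (14.529511)) = 1.800388; f(u_2) = 0.462769
u_3 = 1.800388 - (0.462769)·(1.800388 - 1.880000)/(0.462769 - (1.271672)) = 1.754842; f(u_3) = 0.030983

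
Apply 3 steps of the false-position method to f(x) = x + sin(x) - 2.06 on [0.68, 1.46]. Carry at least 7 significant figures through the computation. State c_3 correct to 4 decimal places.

f(0.680000) = -0.751207, f(1.460000) = 0.393868
step 1: c = 1.191706, f(c) = 0.060707 > 0 → new bracket [0.680000, 1.191706]
step 2: c = 1.153445, f(c) = 0.007611 > 0 → new bracket [0.680000, 1.153445]
step 3: c = 1.148696, f(c) = 0.000927 > 0 → new bracket [0.680000, 1.148696]

1.1487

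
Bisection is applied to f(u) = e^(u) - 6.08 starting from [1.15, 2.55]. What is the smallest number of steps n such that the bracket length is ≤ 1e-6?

Initial width b − a = 2.55 − 1.15 = 1.400000.
After n steps the width is (b−a)/2^n; need (b−a)/2^n ≤ 1e-6.
So n ≥ log₂(1.400000/1e-6) = log₂(1400000.0000) ≈ 20.4170.
Hence n = 21.

21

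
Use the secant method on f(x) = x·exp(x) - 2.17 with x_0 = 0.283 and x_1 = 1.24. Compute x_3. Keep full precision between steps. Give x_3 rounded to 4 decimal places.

0.8486

f(x_0) = -1.794429, f(x_1) = 2.114961
x_2 = 1.240000 - (2.114961)·(1.240000 - 0.283000)/(2.114961 - (-1.794429)) = 0.722268; f(x_2) = -0.682780
x_3 = 0.722268 - (-0.682780)·(0.722268 - 1.240000)/(-0.682780 - (2.114961)) = 0.848619; f(x_3) = -0.187272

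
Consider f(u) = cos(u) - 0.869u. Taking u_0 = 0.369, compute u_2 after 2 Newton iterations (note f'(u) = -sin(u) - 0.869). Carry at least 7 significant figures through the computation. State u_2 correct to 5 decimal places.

u_0 = 0.369000: f = 0.612027, f' = -1.229683 → u_1 = 0.369000 - (0.612027)/(-1.229683) = 0.866712
u_1 = 0.866712: f = -0.105836, f' = -1.631204 → u_2 = 0.866712 - (-0.105836)/(-1.631204) = 0.801830

0.80183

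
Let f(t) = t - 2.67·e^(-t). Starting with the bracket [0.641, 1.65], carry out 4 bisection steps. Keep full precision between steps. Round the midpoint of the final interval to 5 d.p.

0.98784

f(0.641000) = -0.765464, f(1.650000) = 1.137227 (opposite signs)
step 1: m = 1.145500, f(m) = 0.296267 > 0 → root in [0.641000, 1.145500]
step 2: m = 0.893250, f(m) = -0.199643 < 0 → root in [0.893250, 1.145500]
step 3: m = 1.019375, f(m) = 0.055985 > 0 → root in [0.893250, 1.019375]
step 4: m = 0.956312, f(m) = -0.069788 < 0 → root in [0.956312, 1.019375]
Midpoint of [0.956312, 1.019375] = 0.987844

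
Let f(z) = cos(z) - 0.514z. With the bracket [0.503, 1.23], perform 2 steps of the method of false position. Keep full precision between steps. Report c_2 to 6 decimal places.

False-position update: c = (a·f(b) − b·f(a))/(f(b) − f(a)); replace the endpoint whose sign matches f(c).
f(0.503000) = 0.617598, f(1.230000) = -0.297982
step 1: c = 0.993393, f(c) = 0.035247 > 0 → new bracket [0.993393, 1.230000]
step 2: c = 1.018419, f(c) = 0.001245 > 0 → new bracket [1.018419, 1.230000]

1.018419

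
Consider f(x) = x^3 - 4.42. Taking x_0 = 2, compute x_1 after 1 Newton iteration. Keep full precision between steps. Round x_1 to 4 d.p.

Newton update: x ← x − f(x)/f'(x).
f'(x) = 3x^2
x_0 = 2.000000: f = 3.580000, f' = 12.000000 → x_1 = 2.000000 - (3.580000)/(12.000000) = 1.701667

1.7017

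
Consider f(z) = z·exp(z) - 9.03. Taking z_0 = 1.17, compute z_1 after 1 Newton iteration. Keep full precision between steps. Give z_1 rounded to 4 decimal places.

1.9224

f'(z) = (z + 1)·exp(z)
z_0 = 1.170000: f = -5.260269, f' = 6.991724 → z_1 = 1.170000 - (-5.260269)/(6.991724) = 1.922356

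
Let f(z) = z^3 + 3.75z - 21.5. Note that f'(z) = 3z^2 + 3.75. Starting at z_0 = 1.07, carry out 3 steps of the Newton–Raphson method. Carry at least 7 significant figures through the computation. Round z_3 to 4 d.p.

z_0 = 1.070000: f = -16.262457, f' = 7.184700 → z_1 = 1.070000 - (-16.262457)/(7.184700) = 3.333484
z_1 = 3.333484: f = 28.042643, f' = 37.086356 → z_2 = 3.333484 - (28.042643)/(37.086356) = 2.577340
z_2 = 2.577340: f = 5.285475, f' = 23.678045 → z_3 = 2.577340 - (5.285475)/(23.678045) = 2.354117

2.3541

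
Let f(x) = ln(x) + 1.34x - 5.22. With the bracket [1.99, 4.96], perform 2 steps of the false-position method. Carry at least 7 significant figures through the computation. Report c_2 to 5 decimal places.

3.06334

f(1.990000) = -1.865265, f(4.960000) = 3.027806
step 1: c = 3.122180, f(c) = 0.102253 > 0 → new bracket [1.990000, 3.122180]
step 2: c = 3.063340, f(c) = 0.004382 > 0 → new bracket [1.990000, 3.063340]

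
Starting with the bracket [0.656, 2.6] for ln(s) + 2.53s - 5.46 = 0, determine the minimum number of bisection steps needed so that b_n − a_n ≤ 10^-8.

Initial width b − a = 2.6 − 0.656 = 1.944000.
After n steps the width is (b−a)/2^n; need (b−a)/2^n ≤ 10^-8.
So n ≥ log₂(1.944000/10^-8) = log₂(194400000.0000) ≈ 27.5345.
Hence n = 28.

28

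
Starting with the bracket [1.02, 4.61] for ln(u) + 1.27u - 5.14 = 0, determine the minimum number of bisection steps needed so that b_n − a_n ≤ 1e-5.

19

Initial width b − a = 4.61 − 1.02 = 3.590000.
After n steps the width is (b−a)/2^n; need (b−a)/2^n ≤ 1e-5.
So n ≥ log₂(3.590000/1e-5) = log₂(359000.0000) ≈ 18.4536.
Hence n = 19.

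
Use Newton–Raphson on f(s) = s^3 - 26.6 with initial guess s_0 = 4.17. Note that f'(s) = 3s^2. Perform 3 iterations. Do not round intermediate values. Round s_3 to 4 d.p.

2.9854

Newton update: s ← s − f(s)/f'(s).
s_0 = 4.170000: f = 45.911713, f' = 52.166700 → s_1 = 4.170000 - (45.911713)/(52.166700) = 3.289904
s_1 = 3.289904: f = 9.008166, f' = 32.470402 → s_2 = 3.289904 - (9.008166)/(32.470402) = 3.012477
s_2 = 3.012477: f = 0.738277, f' = 27.225050 → s_3 = 3.012477 - (0.738277)/(27.225050) = 2.985359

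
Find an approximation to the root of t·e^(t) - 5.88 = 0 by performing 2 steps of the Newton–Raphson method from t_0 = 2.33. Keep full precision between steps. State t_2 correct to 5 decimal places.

f'(t) = (t + 1)·e^(t)
t_0 = 2.330000: f = 18.067604, f' = 34.225545 → t_1 = 2.330000 - (18.067604)/(34.225545) = 1.802102
t_1 = 1.802102: f = 5.045019, f' = 16.987395 → t_2 = 1.802102 - (5.045019)/(16.987395) = 1.505116

1.50512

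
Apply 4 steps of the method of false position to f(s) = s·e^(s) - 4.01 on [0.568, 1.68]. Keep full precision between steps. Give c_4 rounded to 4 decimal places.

1.1972

f(0.568000) = -3.007631, f(1.680000) = 5.004134
step 1: c = 0.985447, f(c) = -1.369980 < 0 → new bracket [0.985447, 1.680000]
step 2: c = 1.134726, f(c) = -0.480637 < 0 → new bracket [1.134726, 1.680000]
step 3: c = 1.182509, f(c) = -0.152005 < 0 → new bracket [1.182509, 1.680000]
step 4: c = 1.197175, f(c) = -0.046449 < 0 → new bracket [1.197175, 1.680000]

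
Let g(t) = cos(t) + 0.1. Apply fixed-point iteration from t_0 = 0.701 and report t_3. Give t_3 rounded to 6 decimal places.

t_1 = g(0.701000) = 0.864198
t_2 = g(0.864198) = 0.749251
t_3 = g(0.749251) = 0.832199

0.832199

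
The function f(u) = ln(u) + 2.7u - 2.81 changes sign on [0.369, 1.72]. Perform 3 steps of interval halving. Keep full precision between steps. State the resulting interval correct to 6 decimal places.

f(0.369000) = -2.810659, f(1.720000) = 2.376324 (opposite signs)
step 1: m = 1.044500, f(m) = 0.053688 > 0 → root in [0.369000, 1.044500]
step 2: m = 0.706750, f(m) = -1.248853 < 0 → root in [0.706750, 1.044500]
step 3: m = 0.875625, f(m) = -0.578630 < 0 → root in [0.875625, 1.044500]

[0.875625, 1.044500]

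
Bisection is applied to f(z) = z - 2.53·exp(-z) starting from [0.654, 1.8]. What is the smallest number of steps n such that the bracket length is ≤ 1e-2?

Initial width b − a = 1.8 − 0.654 = 1.146000.
After n steps the width is (b−a)/2^n; need (b−a)/2^n ≤ 1e-2.
So n ≥ log₂(1.146000/1e-2) = log₂(114.6000) ≈ 6.8405.
Hence n = 7.

7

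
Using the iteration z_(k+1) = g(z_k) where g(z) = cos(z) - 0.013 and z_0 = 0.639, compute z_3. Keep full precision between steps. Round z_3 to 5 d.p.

0.75757

z_1 = g(0.639000) = 0.789693
z_2 = g(0.789693) = 0.691064
z_3 = g(0.691064) = 0.757569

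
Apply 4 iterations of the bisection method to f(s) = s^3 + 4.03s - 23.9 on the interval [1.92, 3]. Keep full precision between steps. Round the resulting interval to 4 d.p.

f(1.920000) = -9.084512, f(3.000000) = 15.190000 (opposite signs)
step 1: m = 2.460000, f(m) = 0.900736 > 0 → root in [1.920000, 2.460000]
step 2: m = 2.190000, f(m) = -4.570841 < 0 → root in [2.190000, 2.460000]
step 3: m = 2.325000, f(m) = -1.962172 < 0 → root in [2.325000, 2.460000]
step 4: m = 2.392500, f(m) = -0.563420 < 0 → root in [2.392500, 2.460000]

[2.3925, 2.4600]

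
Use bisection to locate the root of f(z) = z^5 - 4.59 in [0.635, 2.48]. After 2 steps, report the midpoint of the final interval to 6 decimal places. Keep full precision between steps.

f(0.635000) = -4.486755, f(2.480000) = 89.222002 (opposite signs)
step 1: m = 1.557500, f(m) = 4.575165 > 0 → root in [0.635000, 1.557500]
step 2: m = 1.096250, f(m) = -3.006755 < 0 → root in [1.096250, 1.557500]
Midpoint of [1.096250, 1.557500] = 1.326875

1.326875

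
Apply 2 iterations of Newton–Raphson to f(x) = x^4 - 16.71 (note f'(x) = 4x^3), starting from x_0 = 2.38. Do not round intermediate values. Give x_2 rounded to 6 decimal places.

Newton update: x ← x − f(x)/f'(x).
x_0 = 2.380000: f = 15.375427, f' = 53.925088 → x_1 = 2.380000 - (15.375427)/(53.925088) = 2.094874
x_1 = 2.094874: f = 2.548918, f' = 36.773411 → x_2 = 2.094874 - (2.548918)/(36.773411) = 2.025560

2.025560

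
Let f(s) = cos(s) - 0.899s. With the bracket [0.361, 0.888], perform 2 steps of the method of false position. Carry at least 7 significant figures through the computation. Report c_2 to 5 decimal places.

0.78580

False-position update: c = (a·f(b) − b·f(a))/(f(b) − f(a)); replace the endpoint whose sign matches f(c).
f(0.361000) = 0.611005, f(0.888000) = -0.167347
step 1: c = 0.774694, f(c) = 0.018185 > 0 → new bracket [0.774694, 0.888000]
step 2: c = 0.785800, f(c) = 0.000389 > 0 → new bracket [0.785800, 0.888000]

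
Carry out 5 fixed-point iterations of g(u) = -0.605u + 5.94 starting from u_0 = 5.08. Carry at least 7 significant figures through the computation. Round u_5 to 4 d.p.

u_1 = g(5.080000) = 2.866600
u_2 = g(2.866600) = 4.205707
u_3 = g(4.205707) = 3.395547
u_4 = g(3.395547) = 3.885694
u_5 = g(3.885694) = 3.589155

3.5892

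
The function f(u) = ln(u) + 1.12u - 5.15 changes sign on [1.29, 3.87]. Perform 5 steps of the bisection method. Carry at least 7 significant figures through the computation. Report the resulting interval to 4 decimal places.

f(1.290000) = -3.450558, f(3.870000) = 0.537655 (opposite signs)
step 1: m = 2.580000, f(m) = -1.312611 < 0 → root in [2.580000, 3.870000]
step 2: m = 3.225000, f(m) = -0.367067 < 0 → root in [3.225000, 3.870000]
step 3: m = 3.547500, f(m) = 0.089443 > 0 → root in [3.225000, 3.547500]
step 4: m = 3.386250, f(m) = -0.137677 < 0 → root in [3.386250, 3.547500]
step 5: m = 3.466875, f(m) = -0.023846 < 0 → root in [3.466875, 3.547500]

[3.4669, 3.5475]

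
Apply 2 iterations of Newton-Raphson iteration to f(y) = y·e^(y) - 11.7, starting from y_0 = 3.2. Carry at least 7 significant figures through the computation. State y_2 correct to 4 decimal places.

Newton update: y ← y − f(y)/f'(y).
f'(y) = (y + 1)·e^(y)
y_0 = 3.200000: f = 66.804097, f' = 103.036627 → y_1 = 3.200000 - (66.804097)/(103.036627) = 2.551647
y_1 = 2.551647: f = 21.033079, f' = 45.561295 → y_2 = 2.551647 - (21.033079)/(45.561295) = 2.090004

2.0900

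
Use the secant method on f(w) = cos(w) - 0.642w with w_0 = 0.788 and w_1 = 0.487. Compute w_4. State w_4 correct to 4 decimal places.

Secant update: w_(k+1) = w_k − f(w_k)·(w_k − w_(k-1))/(f(w_k) − f(w_(k-1))).
f(w_0) = 0.199369, f(w_1) = 0.571087
w_2 = 0.487000 - (0.571087)·(0.487000 - 0.788000)/(0.571087 - (0.199369)) = 0.949439; f(w_2) = -0.027401
w_3 = 0.949439 - (-0.027401)·(0.949439 - 0.487000)/(-0.027401 - (0.571087)) = 0.928267; f(w_3) = 0.003275
w_4 = 0.928267 - (0.003275)·(0.928267 - 0.949439)/(0.003275 - (-0.027401)) = 0.930527; f(w_4) = 0.000013

0.9305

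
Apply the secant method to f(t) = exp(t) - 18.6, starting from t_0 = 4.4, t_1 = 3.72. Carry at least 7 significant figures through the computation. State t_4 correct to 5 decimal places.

f(t_0) = 62.850869, f(t_1) = 22.664394
t_2 = 3.720000 - (22.664394)·(3.720000 - 4.400000)/(22.664394 - (62.850869)) = 3.336493; f(t_2) = 9.520340
t_3 = 3.336493 - (9.520340)·(3.336493 - 3.720000)/(9.520340 - (22.664394)) = 3.058716; f(t_3) = 2.700194
t_4 = 3.058716 - (2.700194)·(3.058716 - 3.336493)/(2.700194 - (9.520340)) = 2.948740; f(t_4) = 0.481901

2.94874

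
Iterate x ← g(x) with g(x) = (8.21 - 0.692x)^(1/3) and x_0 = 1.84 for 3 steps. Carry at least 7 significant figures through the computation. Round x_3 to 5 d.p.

1.90315

x_1 = g(1.840000) = 1.907149
x_2 = g(1.907149) = 1.902881
x_3 = g(1.902881) = 1.903153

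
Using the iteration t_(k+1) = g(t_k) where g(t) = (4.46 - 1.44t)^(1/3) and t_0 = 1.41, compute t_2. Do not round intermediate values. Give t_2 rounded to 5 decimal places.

t_1 = g(1.410000) = 1.344348
t_2 = g(1.344348) = 1.361563

1.36156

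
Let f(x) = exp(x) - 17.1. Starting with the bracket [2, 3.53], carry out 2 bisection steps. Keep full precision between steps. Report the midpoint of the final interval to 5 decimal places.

2.95625

f(2.000000) = -9.710944, f(3.530000) = 17.023968 (opposite signs)
step 1: m = 2.765000, f(m) = -1.220960 < 0 → root in [2.765000, 3.530000]
step 2: m = 3.147500, f(m) = 6.177797 > 0 → root in [2.765000, 3.147500]
Midpoint of [2.765000, 3.147500] = 2.956250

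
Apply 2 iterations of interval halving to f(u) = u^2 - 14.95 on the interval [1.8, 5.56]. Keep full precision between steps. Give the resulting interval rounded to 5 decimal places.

f(1.800000) = -11.710000, f(5.560000) = 15.963600 (opposite signs)
step 1: m = 3.680000, f(m) = -1.407600 < 0 → root in [3.680000, 5.560000]
step 2: m = 4.620000, f(m) = 6.394400 > 0 → root in [3.680000, 4.620000]

[3.68000, 4.62000]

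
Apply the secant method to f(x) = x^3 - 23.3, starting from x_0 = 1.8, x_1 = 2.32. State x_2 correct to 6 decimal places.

3.164858

f(x_0) = -17.468000, f(x_1) = -10.812832
x_2 = 2.320000 - (-10.812832)·(2.320000 - 1.800000)/(-10.812832 - (-17.468000)) = 3.164858; f(x_2) = 8.400253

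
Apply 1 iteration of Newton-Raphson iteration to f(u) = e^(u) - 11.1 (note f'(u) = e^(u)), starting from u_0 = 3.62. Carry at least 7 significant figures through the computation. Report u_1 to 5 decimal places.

2.91729

u_0 = 3.620000: f = 26.237568, f' = 37.337568 → u_1 = 3.620000 - (26.237568)/(37.337568) = 2.917288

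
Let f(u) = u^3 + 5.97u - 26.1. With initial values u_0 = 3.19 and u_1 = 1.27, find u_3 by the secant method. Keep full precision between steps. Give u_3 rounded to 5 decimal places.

f(u_0) = 25.406059, f(u_1) = -16.469717
u_2 = 1.270000 - (-16.469717)·(1.270000 - 3.190000)/(-16.469717 - (25.406059)) = 2.025135; f(u_2) = -5.704521
u_3 = 2.025135 - (-5.704521)·(2.025135 - 1.270000)/(-5.704521 - (-16.469717)) = 2.425284; f(u_3) = 2.644467

2.42528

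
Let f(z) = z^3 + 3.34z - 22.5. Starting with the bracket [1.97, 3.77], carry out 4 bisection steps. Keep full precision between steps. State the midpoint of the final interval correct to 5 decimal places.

f(1.970000) = -8.274827, f(3.770000) = 43.674433 (opposite signs)
step 1: m = 2.870000, f(m) = 10.725703 > 0 → root in [1.970000, 2.870000]
step 2: m = 2.420000, f(m) = -0.244712 < 0 → root in [2.420000, 2.870000]
step 3: m = 2.645000, f(m) = 4.838786 > 0 → root in [2.420000, 2.645000]
step 4: m = 2.532500, f(m) = 2.200881 > 0 → root in [2.420000, 2.532500]
Midpoint of [2.420000, 2.532500] = 2.476250

2.47625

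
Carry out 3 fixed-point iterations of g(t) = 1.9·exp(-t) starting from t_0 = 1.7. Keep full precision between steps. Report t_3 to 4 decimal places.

0.4961

t_1 = g(1.700000) = 0.347099
t_2 = g(0.347099) = 1.342798
t_3 = g(1.342798) = 0.496117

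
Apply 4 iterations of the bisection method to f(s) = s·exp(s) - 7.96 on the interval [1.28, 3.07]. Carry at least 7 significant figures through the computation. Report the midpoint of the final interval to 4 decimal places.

f(1.280000) = -3.356301, f(3.070000) = 58.173641 (opposite signs)
step 1: m = 2.175000, f(m) = 11.184753 > 0 → root in [1.280000, 2.175000]
step 2: m = 1.727500, f(m) = 1.759899 > 0 → root in [1.280000, 1.727500]
step 3: m = 1.503750, f(m) = -1.195340 < 0 → root in [1.503750, 1.727500]
step 4: m = 1.615625, f(m) = 0.168260 > 0 → root in [1.503750, 1.615625]
Midpoint of [1.503750, 1.615625] = 1.559688

1.5597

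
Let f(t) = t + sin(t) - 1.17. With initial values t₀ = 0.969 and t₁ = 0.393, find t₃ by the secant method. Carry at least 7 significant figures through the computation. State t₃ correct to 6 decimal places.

0.603313

f(t_0) = 0.623320, f(t_1) = -0.394039
t_2 = 0.393000 - (-0.394039)·(0.393000 - 0.969000)/(-0.394039 - (0.623320)) = 0.616094; f(t_2) = 0.023945
t_3 = 0.616094 - (0.023945)·(0.616094 - 0.393000)/(0.023945 - (-0.394039)) = 0.603313; f(t_3) = 0.000687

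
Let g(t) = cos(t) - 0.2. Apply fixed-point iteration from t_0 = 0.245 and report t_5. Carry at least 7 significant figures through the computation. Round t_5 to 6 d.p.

t_1 = g(0.245000) = 0.770137
t_2 = g(0.770137) = 0.517815
t_3 = g(0.517815) = 0.668903
t_4 = g(0.668903) = 0.584503
t_5 = g(0.584503) = 0.633987

0.633987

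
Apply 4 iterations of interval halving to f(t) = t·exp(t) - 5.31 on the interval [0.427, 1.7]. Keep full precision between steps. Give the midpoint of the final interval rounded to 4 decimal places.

f(0.427000) = -4.655557, f(1.700000) = 3.995711 (opposite signs)
step 1: m = 1.063500, f(m) = -2.229582 < 0 → root in [1.063500, 1.700000]
step 2: m = 1.381750, f(m) = 0.191940 > 0 → root in [1.063500, 1.381750]
step 3: m = 1.222625, f(m) = -1.157855 < 0 → root in [1.222625, 1.381750]
step 4: m = 1.302187, f(m) = -0.521424 < 0 → root in [1.302187, 1.381750]
Midpoint of [1.302187, 1.381750] = 1.341969

1.3420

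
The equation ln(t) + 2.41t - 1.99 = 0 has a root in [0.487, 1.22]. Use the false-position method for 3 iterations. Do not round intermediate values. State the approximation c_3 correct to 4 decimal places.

False-position update: c = (a·f(b) − b·f(a))/(f(b) − f(a)); replace the endpoint whose sign matches f(c).
f(0.487000) = -1.535821, f(1.220000) = 1.149051
step 1: c = 0.906296, f(c) = 0.095785 > 0 → new bracket [0.487000, 0.906296]
step 2: c = 0.881681, f(c) = 0.008927 > 0 → new bracket [0.487000, 0.881681]
step 3: c = 0.879400, f(c) = 0.000840 > 0 → new bracket [0.487000, 0.879400]

0.8794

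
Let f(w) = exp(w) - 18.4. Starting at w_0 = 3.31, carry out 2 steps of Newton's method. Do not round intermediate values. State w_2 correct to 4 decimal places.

Newton update: w ← w − f(w)/f'(w).
f'(w) = exp(w)
w_0 = 3.310000: f = 8.985125, f' = 27.385125 → w_1 = 3.310000 - (8.985125)/(27.385125) = 2.981898
w_1 = 2.981898: f = 1.325212, f' = 19.725212 → w_2 = 2.981898 - (1.325212)/(19.725212) = 2.914714

2.9147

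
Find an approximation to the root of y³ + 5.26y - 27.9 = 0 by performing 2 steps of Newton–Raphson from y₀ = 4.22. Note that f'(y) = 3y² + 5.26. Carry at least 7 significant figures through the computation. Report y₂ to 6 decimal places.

y_0 = 4.220000: f = 69.448648, f' = 58.685200 → y_1 = 4.220000 - (69.448648)/(58.685200) = 3.036590
y_1 = 3.036590: f = 16.072494, f' = 32.922638 → y_2 = 3.036590 - (16.072494)/(32.922638) = 2.548400

2.548400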